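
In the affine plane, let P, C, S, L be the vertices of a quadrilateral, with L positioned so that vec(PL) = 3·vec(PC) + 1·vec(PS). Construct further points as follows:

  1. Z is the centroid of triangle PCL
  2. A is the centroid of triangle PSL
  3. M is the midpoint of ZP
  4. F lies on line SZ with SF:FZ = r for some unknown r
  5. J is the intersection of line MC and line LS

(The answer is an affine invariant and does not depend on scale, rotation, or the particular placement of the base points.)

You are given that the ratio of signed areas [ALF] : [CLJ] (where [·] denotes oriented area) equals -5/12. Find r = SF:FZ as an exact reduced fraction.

r = -3

Work in coordinates with P = (0, 0), C = (1, 0), S = (0, 1), L = (3, 1).
1. Z is the centroid of triangle PCL ⇒ Z = (4/3, 1/3)
2. A is the centroid of triangle PSL ⇒ A = (1, 2/3)
3. M is the midpoint of ZP ⇒ M = (2/3, 1/6)
4. With SF:FZ = r, write λ = r/(r+1) so F = S + λ·(Z−S); F is affine-linear in λ
5. J is the intersection of line MC and line LS ⇒ J = (-1, 1)
Every point depending on F is an affine combination of F and λ-independent points, so each such coordinate is linear in λ; the λ² term in each signed area is a multiple of (Z−S)×(Z−S) = 0, so 2·[ALF] and 2·[CLJ] are each linear in λ. Evaluating at λ=0 and λ=1:
  2·[ALF] = -16/9·λ + 1,   2·[CLJ] = 4
So [ALF]:[CLJ] = (-16/9·λ + 1) / (4). Setting this equal to -5/12:
  -16/9·λ + 1 = -5/12·(4)  ⇒  λ = 3/2
Then r = λ/(1−λ) = (3/2)/(-1/2) = -3. Check: with r = -3, F = (2, 0) and [ALF]:[CLJ] = -5/12 as required.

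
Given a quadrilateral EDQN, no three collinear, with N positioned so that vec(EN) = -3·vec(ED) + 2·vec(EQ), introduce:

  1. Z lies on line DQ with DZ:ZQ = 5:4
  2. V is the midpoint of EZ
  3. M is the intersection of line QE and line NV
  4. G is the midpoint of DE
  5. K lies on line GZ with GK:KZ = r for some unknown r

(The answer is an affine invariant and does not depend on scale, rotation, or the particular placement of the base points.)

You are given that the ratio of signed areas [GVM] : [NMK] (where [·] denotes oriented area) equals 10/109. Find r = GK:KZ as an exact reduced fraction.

r = 4/5

Assign E = (0, 0), D = (1, 0), Q = (0, 1), N = (-3, 2) — the answer is frame-independent, so this choice is without loss of generality.
1. Z lies on line DQ with DZ:ZQ = 5:4 ⇒ Z = (4/9, 5/9)
2. V is the midpoint of EZ ⇒ V = (2/9, 5/18)
3. M is the intersection of line QE and line NV ⇒ M = (0, 23/58)
4. G is the midpoint of DE ⇒ G = (1/2, 0)
5. With GK:KZ = r, write λ = r/(r+1) so K = G + λ·(Z−G); K is affine-linear in λ
Every point depending on K is an affine combination of K and λ-independent points, so each such coordinate is linear in λ; the λ² term in each signed area is a multiple of (Z−G)×(Z−G) = 0, so 2·[GVM] and 2·[NMK] are each linear in λ. Evaluating at λ=0 and λ=1:
  2·[GVM] = 5/174,   2·[NMK] = 183/116·λ − 45/116
So [GVM]:[NMK] = (5/174) / (183/116·λ − 45/116). Setting this equal to 10/109:
  5/174 = 10/109·(183/116·λ − 45/116)  ⇒  λ = 4/9
Then r = λ/(1−λ) = (4/9)/(5/9) = 4/5. Check: with r = 4/5, K = (77/162, 20/81) and [GVM]:[NMK] = 10/109 as required.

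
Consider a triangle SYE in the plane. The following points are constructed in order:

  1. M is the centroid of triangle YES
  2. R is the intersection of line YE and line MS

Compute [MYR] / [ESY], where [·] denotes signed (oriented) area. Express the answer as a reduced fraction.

Set S = (0, 0), Y = (1, 0), E = (0, 1); any affine frame gives the same invariant.
1. M is the centroid of triangle YES ⇒ M = (1/3, 1/3)
2. R is the intersection of line YE and line MS ⇒ R = (1/2, 1/2)
2·[MYR] = 1/6, 2·[ESY] = 1
[MYR]:[ESY] = 1/6:1 = 1/6

[MYR]:[ESY] = 1/6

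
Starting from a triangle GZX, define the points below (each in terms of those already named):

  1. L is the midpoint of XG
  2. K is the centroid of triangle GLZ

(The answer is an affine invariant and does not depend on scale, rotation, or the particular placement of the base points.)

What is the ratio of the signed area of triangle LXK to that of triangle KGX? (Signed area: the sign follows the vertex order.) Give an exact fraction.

[LXK]:[KGX] = 1/2

Choose coordinates G = (0, 0), Z = (1, 0), X = (0, 1).
1. L is the midpoint of XG ⇒ L = (0, 1/2)
2. K is the centroid of triangle GLZ ⇒ K = (1/3, 1/6)
2·[LXK] = -1/6, 2·[KGX] = -1/3
[LXK]:[KGX] = -1/6:-1/3 = 1/2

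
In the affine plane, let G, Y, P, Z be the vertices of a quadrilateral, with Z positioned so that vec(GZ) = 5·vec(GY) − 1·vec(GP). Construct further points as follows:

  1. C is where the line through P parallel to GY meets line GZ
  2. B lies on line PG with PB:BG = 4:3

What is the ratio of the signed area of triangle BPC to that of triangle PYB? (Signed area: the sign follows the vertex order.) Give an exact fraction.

Set G = (0, 0), Y = (1, 0), P = (0, 1), Z = (5, -1); any affine frame gives the same invariant.
1. C is where the line through P parallel to GY meets line GZ ⇒ C = (-5, 1)
2. B lies on line PG with PB:BG = 4:3 ⇒ B = (0, 3/7)
2·[BPC] = 20/7, 2·[PYB] = -4/7
[BPC]:[PYB] = 20/7:-4/7 = -5

[BPC]:[PYB] = -5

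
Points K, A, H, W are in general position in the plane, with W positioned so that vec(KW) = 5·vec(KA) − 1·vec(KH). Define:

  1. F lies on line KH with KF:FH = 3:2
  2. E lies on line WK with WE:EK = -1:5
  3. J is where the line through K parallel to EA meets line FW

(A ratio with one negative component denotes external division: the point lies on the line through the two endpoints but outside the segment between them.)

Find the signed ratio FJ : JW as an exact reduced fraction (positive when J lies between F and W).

Work in coordinates with K = (0, 0), A = (1, 0), H = (0, 1), W = (5, -1).
1. F lies on line KH with KF:FH = 3:2 ⇒ F = (0, 3/5)
2. E lies on line WK with WE:EK = -1:5 ⇒ E = (25/4, -5/4)
3. J is where the line through K parallel to EA meets line FW ⇒ J = (315/43, -75/43)
J = F + t·(W−F) with t = 63/43, so FJ:JW = t:(1−t) = 63/43:-20/43

FJ:JW = -63/20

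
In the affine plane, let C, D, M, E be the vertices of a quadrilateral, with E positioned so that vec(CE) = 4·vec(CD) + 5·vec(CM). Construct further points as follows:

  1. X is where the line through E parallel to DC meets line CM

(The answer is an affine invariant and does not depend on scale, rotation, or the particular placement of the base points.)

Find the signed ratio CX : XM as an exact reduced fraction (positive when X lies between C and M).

Set C = (0, 0), D = (1, 0), M = (0, 1), E = (4, 5); any affine frame gives the same invariant.
1. X is where the line through E parallel to DC meets line CM ⇒ X = (0, 5)
X = C + t·(M−C) with t = 5, so CX:XM = t:(1−t) = 5:-4

CX:XM = -5/4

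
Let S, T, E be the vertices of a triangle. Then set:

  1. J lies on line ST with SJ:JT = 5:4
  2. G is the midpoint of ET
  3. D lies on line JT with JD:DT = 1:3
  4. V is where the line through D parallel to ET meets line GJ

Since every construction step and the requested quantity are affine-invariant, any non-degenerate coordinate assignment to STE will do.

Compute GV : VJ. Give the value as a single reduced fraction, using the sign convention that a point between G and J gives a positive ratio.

GV:VJ = 3

Choose coordinates S = (0, 0), T = (1, 0), E = (0, 1).
1. J lies on line ST with SJ:JT = 5:4 ⇒ J = (5/9, 0)
2. G is the midpoint of ET ⇒ G = (1/2, 1/2)
3. D lies on line JT with JD:DT = 1:3 ⇒ D = (2/3, 0)
4. V is where the line through D parallel to ET meets line GJ ⇒ V = (13/24, 1/8)
V = G + t·(J−G) with t = 3/4, so GV:VJ = t:(1−t) = 3/4:1/4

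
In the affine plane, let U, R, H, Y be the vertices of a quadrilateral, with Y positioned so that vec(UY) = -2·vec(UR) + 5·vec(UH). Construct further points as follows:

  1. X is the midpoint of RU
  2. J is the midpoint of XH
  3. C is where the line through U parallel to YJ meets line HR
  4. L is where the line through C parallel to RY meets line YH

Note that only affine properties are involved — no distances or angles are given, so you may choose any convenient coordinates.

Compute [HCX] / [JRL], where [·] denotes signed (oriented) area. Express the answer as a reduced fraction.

[HCX]:[JRL] = -2/7

Choose coordinates U = (0, 0), R = (1, 0), H = (0, 1), Y = (-2, 5).
1. X is the midpoint of RU ⇒ X = (1/2, 0)
2. J is the midpoint of XH ⇒ J = (1/4, 1/2)
3. C is where the line through U parallel to YJ meets line HR ⇒ C = (-1, 2)
4. L is where the line through C parallel to RY meets line YH ⇒ L = (2, -3)
2·[HCX] = 1/2, 2·[JRL] = -7/4
[HCX]:[JRL] = 1/2:-7/4 = -2/7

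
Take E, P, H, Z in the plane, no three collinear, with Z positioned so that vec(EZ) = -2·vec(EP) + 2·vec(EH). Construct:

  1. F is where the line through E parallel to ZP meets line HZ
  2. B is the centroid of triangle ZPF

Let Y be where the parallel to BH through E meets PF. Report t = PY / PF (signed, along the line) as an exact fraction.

t = -3/7

Choose coordinates E = (0, 0), P = (1, 0), H = (0, 1), Z = (-2, 2).
1. F is where the line through E parallel to ZP meets line HZ ⇒ F = (-6, 4)
2. B is the centroid of triangle ZPF ⇒ B = (-7/3, 2)
through E parallel to BH: direction (7/3, -1); meets PF at Y = (4, -12/7)
Y = P + t·(F−P) with t = -3/7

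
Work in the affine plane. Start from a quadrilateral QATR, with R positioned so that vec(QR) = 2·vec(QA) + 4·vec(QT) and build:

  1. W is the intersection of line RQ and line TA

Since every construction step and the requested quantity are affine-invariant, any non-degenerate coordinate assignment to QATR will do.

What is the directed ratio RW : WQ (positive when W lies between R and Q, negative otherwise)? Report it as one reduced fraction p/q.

RW:WQ = 5

Assign Q = (0, 0), A = (1, 0), T = (0, 1), R = (2, 4) — the answer is frame-independent, so this choice is without loss of generality.
1. W is the intersection of line RQ and line TA ⇒ W = (1/3, 2/3)
W = R + t·(Q−R) with t = 5/6, so RW:WQ = t:(1−t) = 5/6:1/6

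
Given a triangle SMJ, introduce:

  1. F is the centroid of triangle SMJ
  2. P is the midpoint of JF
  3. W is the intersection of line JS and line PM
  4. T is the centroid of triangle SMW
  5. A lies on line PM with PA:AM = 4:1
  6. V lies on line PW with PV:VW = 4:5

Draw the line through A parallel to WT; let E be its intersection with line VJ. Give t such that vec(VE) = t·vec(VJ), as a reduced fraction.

Set S = (0, 0), M = (1, 0), J = (0, 1); any affine frame gives the same invariant.
1. F is the centroid of triangle SMJ ⇒ F = (1/3, 1/3)
2. P is the midpoint of JF ⇒ P = (1/6, 2/3)
3. W is the intersection of line JS and line PM ⇒ W = (0, 4/5)
4. T is the centroid of triangle SMW ⇒ T = (1/3, 4/15)
5. A lies on line PM with PA:AM = 4:1 ⇒ A = (5/6, 2/15)
6. V lies on line PW with PV:VW = 4:5 ⇒ V = (5/54, 98/135)
through A parallel to WT: direction (1/3, -8/15); meets VJ at E = (-35/102, 514/255)
E = V + t·(J−V) with t = 80/17

t = 80/17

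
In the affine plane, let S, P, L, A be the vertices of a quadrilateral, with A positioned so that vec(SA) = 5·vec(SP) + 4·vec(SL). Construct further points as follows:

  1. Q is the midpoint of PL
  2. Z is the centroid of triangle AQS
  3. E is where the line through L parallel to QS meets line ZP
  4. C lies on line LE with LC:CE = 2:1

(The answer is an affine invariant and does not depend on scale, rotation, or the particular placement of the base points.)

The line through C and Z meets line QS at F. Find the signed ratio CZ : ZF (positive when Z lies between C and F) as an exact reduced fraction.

CZ:ZF = -4

Set S = (0, 0), P = (1, 0), L = (0, 1), A = (5, 4); any affine frame gives the same invariant.
1. Q is the midpoint of PL ⇒ Q = (1/2, 1/2)
2. Z is the centroid of triangle AQS ⇒ Z = (11/6, 3/2)
3. E is where the line through L parallel to QS meets line ZP ⇒ E = (7/2, 9/2)
4. C lies on line LE with LC:CE = 2:1 ⇒ C = (7/3, 10/3)
line CZ meets QS at F = (47/24, 47/24)
Z = C + t·(F−C) with t = 4/3, so CZ:ZF = 4/3:-1/3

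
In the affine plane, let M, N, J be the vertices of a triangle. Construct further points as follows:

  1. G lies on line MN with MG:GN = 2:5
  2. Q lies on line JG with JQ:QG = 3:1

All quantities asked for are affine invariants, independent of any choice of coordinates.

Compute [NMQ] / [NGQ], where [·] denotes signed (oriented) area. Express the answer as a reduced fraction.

Set M = (0, 0), N = (1, 0), J = (0, 1); any affine frame gives the same invariant.
1. G lies on line MN with MG:GN = 2:5 ⇒ G = (2/7, 0)
2. Q lies on line JG with JQ:QG = 3:1 ⇒ Q = (3/14, 1/4)
2·[NMQ] = -1/4, 2·[NGQ] = -5/28
[NMQ]:[NGQ] = -1/4:-5/28 = 7/5

[NMQ]:[NGQ] = 7/5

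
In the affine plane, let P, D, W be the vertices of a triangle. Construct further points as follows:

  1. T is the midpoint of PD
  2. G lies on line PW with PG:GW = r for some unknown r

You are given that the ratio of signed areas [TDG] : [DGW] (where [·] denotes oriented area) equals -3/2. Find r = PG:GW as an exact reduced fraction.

r = 3

Work in coordinates with P = (0, 0), D = (1, 0), W = (0, 1).
1. T is the midpoint of PD ⇒ T = (1/2, 0)
2. With PG:GW = r, write λ = r/(r+1) so G = P + λ·(W−P); G is affine-linear in λ
Every point depending on G is an affine combination of G and λ-independent points, so each such coordinate is linear in λ; the λ² term in each signed area is a multiple of (W−P)×(W−P) = 0, so 2·[TDG] and 2·[DGW] are each linear in λ. Evaluating at λ=0 and λ=1:
  2·[TDG] = 1/2·λ,   2·[DGW] = λ − 1
So [TDG]:[DGW] = (1/2·λ) / (λ − 1). Setting this equal to -3/2:
  1/2·λ = -3/2·(λ − 1)  ⇒  λ = 3/4
Then r = λ/(1−λ) = (3/4)/(1/4) = 3. Check: with r = 3, G = (0, 3/4) and [TDG]:[DGW] = -3/2 as required.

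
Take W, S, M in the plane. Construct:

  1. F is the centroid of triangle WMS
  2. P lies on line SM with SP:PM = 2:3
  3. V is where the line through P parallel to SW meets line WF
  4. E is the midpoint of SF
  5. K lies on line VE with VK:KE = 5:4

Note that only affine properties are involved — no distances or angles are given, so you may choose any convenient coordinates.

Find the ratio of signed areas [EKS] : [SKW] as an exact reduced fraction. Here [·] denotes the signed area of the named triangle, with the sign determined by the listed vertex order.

Choose coordinates W = (0, 0), S = (1, 0), M = (0, 1).
1. F is the centroid of triangle WMS ⇒ F = (1/3, 1/3)
2. P lies on line SM with SP:PM = 2:3 ⇒ P = (3/5, 2/5)
3. V is where the line through P parallel to SW meets line WF ⇒ V = (2/5, 2/5)
4. E is the midpoint of SF ⇒ E = (2/3, 1/6)
5. K lies on line VE with VK:KE = 5:4 ⇒ K = (74/135, 73/270)
2·[EKS] = -2/135, 2·[SKW] = 73/270
[EKS]:[SKW] = -2/135:73/270 = -4/73

[EKS]:[SKW] = -4/73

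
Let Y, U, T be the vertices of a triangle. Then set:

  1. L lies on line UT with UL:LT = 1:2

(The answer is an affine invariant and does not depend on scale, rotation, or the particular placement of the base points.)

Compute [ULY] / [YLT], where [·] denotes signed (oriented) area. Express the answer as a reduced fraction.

[ULY]:[YLT] = 1/2

Set Y = (0, 0), U = (1, 0), T = (0, 1); any affine frame gives the same invariant.
1. L lies on line UT with UL:LT = 1:2 ⇒ L = (2/3, 1/3)
2·[ULY] = 1/3, 2·[YLT] = 2/3
[ULY]:[YLT] = 1/3:2/3 = 1/2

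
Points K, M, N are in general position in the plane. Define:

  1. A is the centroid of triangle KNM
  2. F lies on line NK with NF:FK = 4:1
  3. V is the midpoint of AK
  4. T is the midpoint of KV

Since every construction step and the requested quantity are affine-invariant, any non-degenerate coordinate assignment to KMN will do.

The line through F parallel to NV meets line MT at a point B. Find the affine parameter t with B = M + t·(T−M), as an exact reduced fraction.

Choose coordinates K = (0, 0), M = (1, 0), N = (0, 1).
1. A is the centroid of triangle KNM ⇒ A = (1/3, 1/3)
2. F lies on line NK with NF:FK = 4:1 ⇒ F = (0, 1/5)
3. V is the midpoint of AK ⇒ V = (1/6, 1/6)
4. T is the midpoint of KV ⇒ T = (1/12, 1/12)
through F parallel to NV: direction (1/6, -5/6); meets MT at B = (1/45, 4/45)
B = M + t·(T−M) with t = 16/15

t = 16/15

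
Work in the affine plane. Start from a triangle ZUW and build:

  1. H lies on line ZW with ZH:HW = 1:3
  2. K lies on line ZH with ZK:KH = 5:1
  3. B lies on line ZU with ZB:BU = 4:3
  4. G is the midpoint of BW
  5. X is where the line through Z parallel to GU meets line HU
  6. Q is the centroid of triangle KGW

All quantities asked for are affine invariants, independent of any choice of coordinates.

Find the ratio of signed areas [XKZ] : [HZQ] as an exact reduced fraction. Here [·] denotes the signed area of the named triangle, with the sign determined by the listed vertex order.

[XKZ]:[HZQ] = -175/36

Work in coordinates with Z = (0, 0), U = (1, 0), W = (0, 1).
1. H lies on line ZW with ZH:HW = 1:3 ⇒ H = (0, 1/4)
2. K lies on line ZH with ZK:KH = 5:1 ⇒ K = (0, 5/24)
3. B lies on line ZU with ZB:BU = 4:3 ⇒ B = (4/7, 0)
4. G is the midpoint of BW ⇒ G = (2/7, 1/2)
5. X is where the line through Z parallel to GU meets line HU ⇒ X = (-5/9, 7/18)
6. Q is the centroid of triangle KGW ⇒ Q = (2/21, 41/72)
2·[XKZ] = -25/216, 2·[HZQ] = 1/42
[XKZ]:[HZQ] = -25/216:1/42 = -175/36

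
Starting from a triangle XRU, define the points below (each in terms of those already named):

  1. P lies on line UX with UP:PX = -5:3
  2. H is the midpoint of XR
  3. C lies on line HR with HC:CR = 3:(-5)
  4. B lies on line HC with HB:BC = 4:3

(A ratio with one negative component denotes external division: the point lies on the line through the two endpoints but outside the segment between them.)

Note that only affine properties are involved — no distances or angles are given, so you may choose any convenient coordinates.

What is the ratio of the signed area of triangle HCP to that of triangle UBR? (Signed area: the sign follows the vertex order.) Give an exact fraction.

Work in coordinates with X = (0, 0), R = (1, 0), U = (0, 1).
1. P lies on line UX with UP:PX = -5:3 ⇒ P = (0, -3/2)
2. H is the midpoint of XR ⇒ H = (1/2, 0)
3. C lies on line HR with HC:CR = 3:(-5) ⇒ C = (-1/4, 0)
4. B lies on line HC with HB:BC = 4:3 ⇒ B = (1/14, 0)
2·[HCP] = 9/8, 2·[UBR] = 13/14
[HCP]:[UBR] = 9/8:13/14 = 63/52

[HCP]:[UBR] = 63/52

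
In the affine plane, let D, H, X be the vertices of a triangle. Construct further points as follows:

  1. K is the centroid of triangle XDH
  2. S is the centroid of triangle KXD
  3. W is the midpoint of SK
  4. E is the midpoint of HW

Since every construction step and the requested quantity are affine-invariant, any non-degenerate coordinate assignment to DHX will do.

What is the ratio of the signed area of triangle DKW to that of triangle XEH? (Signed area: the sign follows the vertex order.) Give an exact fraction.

Assign D = (0, 0), H = (1, 0), X = (0, 1) — the answer is frame-independent, so this choice is without loss of generality.
1. K is the centroid of triangle XDH ⇒ K = (1/3, 1/3)
2. S is the centroid of triangle KXD ⇒ S = (1/9, 4/9)
3. W is the midpoint of SK ⇒ W = (2/9, 7/18)
4. E is the midpoint of HW ⇒ E = (11/18, 7/36)
2·[DKW] = 1/18, 2·[XEH] = 7/36
[DKW]:[XEH] = 1/18:7/36 = 2/7

[DKW]:[XEH] = 2/7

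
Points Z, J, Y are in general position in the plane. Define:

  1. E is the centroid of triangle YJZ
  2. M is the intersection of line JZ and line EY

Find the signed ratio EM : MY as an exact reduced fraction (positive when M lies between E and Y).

EM:MY = -1/3

Work in coordinates with Z = (0, 0), J = (1, 0), Y = (0, 1).
1. E is the centroid of triangle YJZ ⇒ E = (1/3, 1/3)
2. M is the intersection of line JZ and line EY ⇒ M = (1/2, 0)
M = E + t·(Y−E) with t = -1/2, so EM:MY = t:(1−t) = -1/2:3/2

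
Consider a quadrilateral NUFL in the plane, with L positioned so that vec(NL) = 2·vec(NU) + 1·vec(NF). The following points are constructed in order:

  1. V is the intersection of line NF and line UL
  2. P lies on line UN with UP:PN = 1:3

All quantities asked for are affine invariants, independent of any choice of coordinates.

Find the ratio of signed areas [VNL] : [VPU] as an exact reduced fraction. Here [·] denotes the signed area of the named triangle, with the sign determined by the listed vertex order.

[VNL]:[VPU] = 8

Set N = (0, 0), U = (1, 0), F = (0, 1), L = (2, 1); any affine frame gives the same invariant.
1. V is the intersection of line NF and line UL ⇒ V = (0, -1)
2. P lies on line UN with UP:PN = 1:3 ⇒ P = (3/4, 0)
2·[VNL] = -2, 2·[VPU] = -1/4
[VNL]:[VPU] = -2:-1/4 = 8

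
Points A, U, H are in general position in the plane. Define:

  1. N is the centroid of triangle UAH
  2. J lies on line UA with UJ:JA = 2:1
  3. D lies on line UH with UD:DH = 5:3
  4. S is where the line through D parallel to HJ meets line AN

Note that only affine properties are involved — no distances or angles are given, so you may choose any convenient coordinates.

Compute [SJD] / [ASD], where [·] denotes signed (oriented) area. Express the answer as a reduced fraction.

Set A = (0, 0), U = (1, 0), H = (0, 1); any affine frame gives the same invariant.
1. N is the centroid of triangle UAH ⇒ N = (1/3, 1/3)
2. J lies on line UA with UJ:JA = 2:1 ⇒ J = (1/3, 0)
3. D lies on line UH with UD:DH = 5:3 ⇒ D = (3/8, 5/8)
4. S is where the line through D parallel to HJ meets line AN ⇒ S = (7/16, 7/16)
2·[SJD] = -3/64, 2·[ASD] = 7/64
[SJD]:[ASD] = -3/64:7/64 = -3/7

[SJD]:[ASD] = -3/7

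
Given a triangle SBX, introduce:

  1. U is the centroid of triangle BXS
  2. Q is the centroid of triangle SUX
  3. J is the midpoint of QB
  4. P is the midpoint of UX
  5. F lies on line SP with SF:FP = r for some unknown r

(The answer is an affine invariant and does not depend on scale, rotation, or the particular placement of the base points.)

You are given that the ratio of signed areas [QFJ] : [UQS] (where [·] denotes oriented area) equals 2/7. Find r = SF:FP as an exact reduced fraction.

Set S = (0, 0), B = (1, 0), X = (0, 1); any affine frame gives the same invariant.
1. U is the centroid of triangle BXS ⇒ U = (1/3, 1/3)
2. Q is the centroid of triangle SUX ⇒ Q = (1/9, 4/9)
3. J is the midpoint of QB ⇒ J = (5/9, 2/9)
4. P is the midpoint of UX ⇒ P = (1/6, 2/3)
5. With SF:FP = r, write λ = r/(r+1) so F = S + λ·(P−S); F is affine-linear in λ
Every point depending on F is an affine combination of F and λ-independent points, so each such coordinate is linear in λ; the λ² term in each signed area is a multiple of (P−S)×(P−S) = 0, so 2·[QFJ] and 2·[UQS] are each linear in λ. Evaluating at λ=0 and λ=1:
  2·[QFJ] = -1/3·λ + 2/9,   2·[UQS] = 1/9
So [QFJ]:[UQS] = (-1/3·λ + 2/9) / (1/9). Setting this equal to 2/7:
  -1/3·λ + 2/9 = 2/7·(1/9)  ⇒  λ = 4/7
Then r = λ/(1−λ) = (4/7)/(3/7) = 4/3. Check: with r = 4/3, F = (2/21, 8/21) and [QFJ]:[UQS] = 2/7 as required.

r = 4/3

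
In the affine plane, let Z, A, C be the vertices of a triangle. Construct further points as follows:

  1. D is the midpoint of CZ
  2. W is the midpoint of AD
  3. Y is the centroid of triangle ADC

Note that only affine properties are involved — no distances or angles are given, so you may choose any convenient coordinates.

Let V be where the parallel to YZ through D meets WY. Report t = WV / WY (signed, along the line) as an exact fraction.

Set Z = (0, 0), A = (1, 0), C = (0, 1); any affine frame gives the same invariant.
1. D is the midpoint of CZ ⇒ D = (0, 1/2)
2. W is the midpoint of AD ⇒ W = (1/2, 1/4)
3. Y is the centroid of triangle ADC ⇒ Y = (1/3, 1/2)
through D parallel to YZ: direction (-1/3, -1/2); meets WY at V = (1/6, 3/4)
V = W + t·(Y−W) with t = 2

t = 2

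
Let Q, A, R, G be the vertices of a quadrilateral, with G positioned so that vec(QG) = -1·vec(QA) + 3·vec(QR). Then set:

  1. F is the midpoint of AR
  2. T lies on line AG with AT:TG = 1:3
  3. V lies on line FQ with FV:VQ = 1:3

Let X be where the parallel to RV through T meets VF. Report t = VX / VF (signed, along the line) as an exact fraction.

Set Q = (0, 0), A = (1, 0), R = (0, 1), G = (-1, 3); any affine frame gives the same invariant.
1. F is the midpoint of AR ⇒ F = (1/2, 1/2)
2. T lies on line AG with AT:TG = 1:3 ⇒ T = (1/2, 3/4)
3. V lies on line FQ with FV:VQ = 1:3 ⇒ V = (3/8, 3/8)
through T parallel to RV: direction (3/8, -5/8); meets VF at X = (19/32, 19/32)
X = V + t·(F−V) with t = 7/4

t = 7/4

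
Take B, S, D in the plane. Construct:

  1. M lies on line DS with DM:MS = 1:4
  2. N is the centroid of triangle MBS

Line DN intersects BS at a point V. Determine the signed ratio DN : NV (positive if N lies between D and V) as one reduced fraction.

DN:NV = 11/4

Set B = (0, 0), S = (1, 0), D = (0, 1); any affine frame gives the same invariant.
1. M lies on line DS with DM:MS = 1:4 ⇒ M = (1/5, 4/5)
2. N is the centroid of triangle MBS ⇒ N = (2/5, 4/15)
line DN meets BS at V = (6/11, 0)
N = D + t·(V−D) with t = 11/15, so DN:NV = 11/15:4/15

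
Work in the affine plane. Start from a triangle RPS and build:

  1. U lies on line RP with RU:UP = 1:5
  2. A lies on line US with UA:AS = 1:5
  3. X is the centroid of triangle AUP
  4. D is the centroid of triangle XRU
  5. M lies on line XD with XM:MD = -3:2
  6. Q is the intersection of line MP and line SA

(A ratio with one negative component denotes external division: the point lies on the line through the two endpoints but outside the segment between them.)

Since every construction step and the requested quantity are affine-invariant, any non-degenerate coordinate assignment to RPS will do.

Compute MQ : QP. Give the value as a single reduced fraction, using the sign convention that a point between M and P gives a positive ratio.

Set R = (0, 0), P = (1, 0), S = (0, 1); any affine frame gives the same invariant.
1. U lies on line RP with RU:UP = 1:5 ⇒ U = (1/6, 0)
2. A lies on line US with UA:AS = 1:5 ⇒ A = (5/36, 1/6)
3. X is the centroid of triangle AUP ⇒ X = (47/108, 1/18)
4. D is the centroid of triangle XRU ⇒ D = (65/324, 1/54)
5. M lies on line XD with XM:MD = -3:2 ⇒ M = (-29/108, -1/18)
6. Q is the intersection of line MP and line SA ⇒ Q = (143/828, -5/138)
Q = M + t·(P−M) with t = 8/23, so MQ:QP = t:(1−t) = 8/23:15/23

MQ:QP = 8/15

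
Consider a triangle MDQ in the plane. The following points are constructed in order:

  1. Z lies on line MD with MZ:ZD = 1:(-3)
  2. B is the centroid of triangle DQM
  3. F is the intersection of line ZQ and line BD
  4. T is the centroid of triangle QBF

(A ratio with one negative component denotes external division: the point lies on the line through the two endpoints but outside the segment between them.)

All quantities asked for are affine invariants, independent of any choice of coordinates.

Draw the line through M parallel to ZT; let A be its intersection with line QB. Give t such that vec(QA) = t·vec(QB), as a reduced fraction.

Work in coordinates with M = (0, 0), D = (1, 0), Q = (0, 1).
1. Z lies on line MD with MZ:ZD = 1:(-3) ⇒ Z = (-1/2, 0)
2. B is the centroid of triangle DQM ⇒ B = (1/3, 1/3)
3. F is the intersection of line ZQ and line BD ⇒ F = (-1/5, 3/5)
4. T is the centroid of triangle QBF ⇒ T = (2/45, 29/45)
through M parallel to ZT: direction (49/90, 29/45); meets QB at A = (49/156, 29/78)
A = Q + t·(B−Q) with t = 49/52

t = 49/52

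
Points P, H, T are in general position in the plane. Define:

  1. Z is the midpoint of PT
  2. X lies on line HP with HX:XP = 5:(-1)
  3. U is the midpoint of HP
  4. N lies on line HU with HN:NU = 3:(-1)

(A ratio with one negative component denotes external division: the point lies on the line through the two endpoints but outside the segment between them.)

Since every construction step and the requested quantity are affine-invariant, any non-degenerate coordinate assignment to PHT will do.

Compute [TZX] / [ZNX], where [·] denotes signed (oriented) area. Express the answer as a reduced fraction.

[TZX]:[ZNX] = 1/2

Set P = (0, 0), H = (1, 0), T = (0, 1); any affine frame gives the same invariant.
1. Z is the midpoint of PT ⇒ Z = (0, 1/2)
2. X lies on line HP with HX:XP = 5:(-1) ⇒ X = (-1/4, 0)
3. U is the midpoint of HP ⇒ U = (1/2, 0)
4. N lies on line HU with HN:NU = 3:(-1) ⇒ N = (1/4, 0)
2·[TZX] = -1/8, 2·[ZNX] = -1/4
[TZX]:[ZNX] = -1/8:-1/4 = 1/2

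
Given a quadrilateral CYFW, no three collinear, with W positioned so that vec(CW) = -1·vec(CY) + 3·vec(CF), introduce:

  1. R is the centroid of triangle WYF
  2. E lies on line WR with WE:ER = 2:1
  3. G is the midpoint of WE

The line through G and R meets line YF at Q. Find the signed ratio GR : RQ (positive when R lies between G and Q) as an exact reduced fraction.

GR:RQ = 4/3

Assign C = (0, 0), Y = (1, 0), F = (0, 1), W = (-1, 3) — the answer is frame-independent, so this choice is without loss of generality.
1. R is the centroid of triangle WYF ⇒ R = (0, 4/3)
2. E lies on line WR with WE:ER = 2:1 ⇒ E = (-1/3, 17/9)
3. G is the midpoint of WE ⇒ G = (-2/3, 22/9)
line GR meets YF at Q = (1/2, 1/2)
R = G + t·(Q−G) with t = 4/7, so GR:RQ = 4/7:3/7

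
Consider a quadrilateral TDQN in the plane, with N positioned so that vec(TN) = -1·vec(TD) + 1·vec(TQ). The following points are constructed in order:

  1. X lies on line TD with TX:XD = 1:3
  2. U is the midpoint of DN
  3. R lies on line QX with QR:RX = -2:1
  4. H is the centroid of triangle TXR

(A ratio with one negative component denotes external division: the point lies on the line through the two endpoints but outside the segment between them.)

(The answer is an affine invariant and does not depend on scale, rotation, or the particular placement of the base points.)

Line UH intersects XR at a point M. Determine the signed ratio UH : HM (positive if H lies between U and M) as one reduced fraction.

Work in coordinates with T = (0, 0), D = (1, 0), Q = (0, 1), N = (-1, 1).
1. X lies on line TD with TX:XD = 1:3 ⇒ X = (1/4, 0)
2. U is the midpoint of DN ⇒ U = (0, 1/2)
3. R lies on line QX with QR:RX = -2:1 ⇒ R = (1/2, -1)
4. H is the centroid of triangle TXR ⇒ H = (1/4, -1/3)
line UH meets XR at M = (3/4, -2)
H = U + t·(M−U) with t = 1/3, so UH:HM = 1/3:2/3

UH:HM = 1/2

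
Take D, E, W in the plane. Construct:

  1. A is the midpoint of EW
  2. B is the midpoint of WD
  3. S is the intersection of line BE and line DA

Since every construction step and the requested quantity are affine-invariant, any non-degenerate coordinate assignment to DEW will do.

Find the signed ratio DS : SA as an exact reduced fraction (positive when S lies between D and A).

Work in coordinates with D = (0, 0), E = (1, 0), W = (0, 1).
1. A is the midpoint of EW ⇒ A = (1/2, 1/2)
2. B is the midpoint of WD ⇒ B = (0, 1/2)
3. S is the intersection of line BE and line DA ⇒ S = (1/3, 1/3)
S = D + t·(A−D) with t = 2/3, so DS:SA = t:(1−t) = 2/3:1/3

DS:SA = 2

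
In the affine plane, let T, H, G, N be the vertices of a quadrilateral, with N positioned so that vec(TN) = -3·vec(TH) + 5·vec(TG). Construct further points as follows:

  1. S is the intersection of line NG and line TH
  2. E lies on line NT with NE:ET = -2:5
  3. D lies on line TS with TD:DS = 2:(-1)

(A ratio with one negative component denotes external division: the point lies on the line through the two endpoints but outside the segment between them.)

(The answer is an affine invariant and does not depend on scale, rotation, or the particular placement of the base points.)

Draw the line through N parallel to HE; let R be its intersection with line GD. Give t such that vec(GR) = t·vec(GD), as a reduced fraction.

Assign T = (0, 0), H = (1, 0), G = (0, 1), N = (-3, 5) — the answer is frame-independent, so this choice is without loss of generality.
1. S is the intersection of line NG and line TH ⇒ S = (3/4, 0)
2. E lies on line NT with NE:ET = -2:5 ⇒ E = (-5, 25/3)
3. D lies on line TS with TD:DS = 2:(-1) ⇒ D = (3/2, 0)
through N parallel to HE: direction (-6, 25/3); meets GD at R = (-3/13, 15/13)
R = G + t·(D−G) with t = -2/13

t = -2/13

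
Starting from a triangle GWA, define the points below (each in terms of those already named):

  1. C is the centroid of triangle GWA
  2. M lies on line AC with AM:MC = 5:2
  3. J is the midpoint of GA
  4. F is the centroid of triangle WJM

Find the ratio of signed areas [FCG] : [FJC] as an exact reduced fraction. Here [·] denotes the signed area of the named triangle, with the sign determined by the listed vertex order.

Work in coordinates with G = (0, 0), W = (1, 0), A = (0, 1).
1. C is the centroid of triangle GWA ⇒ C = (1/3, 1/3)
2. M lies on line AC with AM:MC = 5:2 ⇒ M = (5/21, 11/21)
3. J is the midpoint of GA ⇒ J = (0, 1/2)
4. F is the centroid of triangle WJM ⇒ F = (26/63, 43/126)
2·[FCG] = 1/42, 2·[FJC] = 1/63
[FCG]:[FJC] = 1/42:1/63 = 3/2

[FCG]:[FJC] = 3/2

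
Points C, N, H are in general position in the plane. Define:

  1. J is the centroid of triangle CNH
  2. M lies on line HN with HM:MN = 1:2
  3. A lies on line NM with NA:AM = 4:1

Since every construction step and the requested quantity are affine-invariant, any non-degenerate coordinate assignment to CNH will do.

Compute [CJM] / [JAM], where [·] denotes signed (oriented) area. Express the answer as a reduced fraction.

Work in coordinates with C = (0, 0), N = (1, 0), H = (0, 1).
1. J is the centroid of triangle CNH ⇒ J = (1/3, 1/3)
2. M lies on line HN with HM:MN = 1:2 ⇒ M = (1/3, 2/3)
3. A lies on line NM with NA:AM = 4:1 ⇒ A = (7/15, 8/15)
2·[CJM] = 1/9, 2·[JAM] = 2/45
[CJM]:[JAM] = 1/9:2/45 = 5/2

[CJM]:[JAM] = 5/2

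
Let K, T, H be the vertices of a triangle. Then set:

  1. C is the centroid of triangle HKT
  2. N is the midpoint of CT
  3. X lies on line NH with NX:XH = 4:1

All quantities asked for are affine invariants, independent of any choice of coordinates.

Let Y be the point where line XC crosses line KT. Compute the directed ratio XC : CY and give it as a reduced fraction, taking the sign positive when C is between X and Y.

XC:CY = 3/2

Choose coordinates K = (0, 0), T = (1, 0), H = (0, 1).
1. C is the centroid of triangle HKT ⇒ C = (1/3, 1/3)
2. N is the midpoint of CT ⇒ N = (2/3, 1/6)
3. X lies on line NH with NX:XH = 4:1 ⇒ X = (2/15, 5/6)
line XC meets KT at Y = (7/15, 0)
C = X + t·(Y−X) with t = 3/5, so XC:CY = 3/5:2/5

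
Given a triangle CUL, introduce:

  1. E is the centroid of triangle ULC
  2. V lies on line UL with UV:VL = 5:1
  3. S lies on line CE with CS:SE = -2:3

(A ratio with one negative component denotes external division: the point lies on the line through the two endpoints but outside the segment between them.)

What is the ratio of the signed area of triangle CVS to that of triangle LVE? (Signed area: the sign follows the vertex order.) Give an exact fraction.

[CVS]:[LVE] = -8

Choose coordinates C = (0, 0), U = (1, 0), L = (0, 1).
1. E is the centroid of triangle ULC ⇒ E = (1/3, 1/3)
2. V lies on line UL with UV:VL = 5:1 ⇒ V = (1/6, 5/6)
3. S lies on line CE with CS:SE = -2:3 ⇒ S = (-2/3, -2/3)
2·[CVS] = 4/9, 2·[LVE] = -1/18
[CVS]:[LVE] = 4/9:-1/18 = -8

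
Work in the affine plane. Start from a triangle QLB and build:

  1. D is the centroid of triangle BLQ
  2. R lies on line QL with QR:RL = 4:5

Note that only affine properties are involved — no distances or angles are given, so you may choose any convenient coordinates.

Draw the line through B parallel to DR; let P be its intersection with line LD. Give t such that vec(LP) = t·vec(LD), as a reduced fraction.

Work in coordinates with Q = (0, 0), L = (1, 0), B = (0, 1).
1. D is the centroid of triangle BLQ ⇒ D = (1/3, 1/3)
2. R lies on line QL with QR:RL = 4:5 ⇒ R = (4/9, 0)
through B parallel to DR: direction (1/9, -1/3); meets LD at P = (1/5, 2/5)
P = L + t·(D−L) with t = 6/5

t = 6/5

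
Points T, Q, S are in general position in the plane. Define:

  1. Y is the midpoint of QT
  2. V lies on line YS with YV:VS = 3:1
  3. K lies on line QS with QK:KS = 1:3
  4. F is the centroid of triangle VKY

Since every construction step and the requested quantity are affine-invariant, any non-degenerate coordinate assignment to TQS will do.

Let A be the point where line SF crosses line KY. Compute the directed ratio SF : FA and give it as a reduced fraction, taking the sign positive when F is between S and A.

Choose coordinates T = (0, 0), Q = (1, 0), S = (0, 1).
1. Y is the midpoint of QT ⇒ Y = (1/2, 0)
2. V lies on line YS with YV:VS = 3:1 ⇒ V = (1/8, 3/4)
3. K lies on line QS with QK:KS = 1:3 ⇒ K = (3/4, 1/4)
4. F is the centroid of triangle VKY ⇒ F = (11/24, 1/3)
line SF meets KY at A = (11/18, 1/9)
F = S + t·(A−S) with t = 3/4, so SF:FA = 3/4:1/4

SF:FA = 3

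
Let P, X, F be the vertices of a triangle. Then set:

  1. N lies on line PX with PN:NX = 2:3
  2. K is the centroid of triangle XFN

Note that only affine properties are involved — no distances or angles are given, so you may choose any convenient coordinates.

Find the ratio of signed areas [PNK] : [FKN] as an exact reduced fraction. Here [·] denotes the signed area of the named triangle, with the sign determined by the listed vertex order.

[PNK]:[FKN] = -2/3

Set P = (0, 0), X = (1, 0), F = (0, 1); any affine frame gives the same invariant.
1. N lies on line PX with PN:NX = 2:3 ⇒ N = (2/5, 0)
2. K is the centroid of triangle XFN ⇒ K = (7/15, 1/3)
2·[PNK] = 2/15, 2·[FKN] = -1/5
[PNK]:[FKN] = 2/15:-1/5 = -2/3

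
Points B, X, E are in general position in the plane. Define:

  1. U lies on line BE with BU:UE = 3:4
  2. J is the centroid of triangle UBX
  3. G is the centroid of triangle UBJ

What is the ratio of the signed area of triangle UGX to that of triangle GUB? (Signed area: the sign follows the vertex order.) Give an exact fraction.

[UGX]:[GUB] = 4

Choose coordinates B = (0, 0), X = (1, 0), E = (0, 1).
1. U lies on line BE with BU:UE = 3:4 ⇒ U = (0, 3/7)
2. J is the centroid of triangle UBX ⇒ J = (1/3, 1/7)
3. G is the centroid of triangle UBJ ⇒ G = (1/9, 4/21)
2·[UGX] = 4/21, 2·[GUB] = 1/21
[UGX]:[GUB] = 4/21:1/21 = 4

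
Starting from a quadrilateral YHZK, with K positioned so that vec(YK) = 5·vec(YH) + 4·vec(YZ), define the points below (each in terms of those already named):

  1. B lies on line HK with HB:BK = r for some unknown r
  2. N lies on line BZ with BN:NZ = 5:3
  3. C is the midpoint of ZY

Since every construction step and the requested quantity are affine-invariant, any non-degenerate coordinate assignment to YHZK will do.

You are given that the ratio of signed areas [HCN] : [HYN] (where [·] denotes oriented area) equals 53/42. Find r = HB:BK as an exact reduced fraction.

Choose coordinates Y = (0, 0), H = (1, 0), Z = (0, 1), K = (5, 4).
1. With HB:BK = r, write λ = r/(r+1) so B = H + λ·(K−H); B is affine-linear in λ
2. N lies on line BZ with BN:NZ = 5:3 ⇒ N is an affine combination of earlier points and hence also affine-linear in λ
3. C is the midpoint of ZY ⇒ C = (0, 1/2)
Every point depending on B is an affine combination of B and λ-independent points, so each such coordinate is linear in λ; the λ² term in each signed area is a multiple of (K−H)×(K−H) = 0, so 2·[HCN] and 2·[HYN] are each linear in λ. Evaluating at λ=0 and λ=1:
  2·[HCN] = -9/4·λ − 5/16,   2·[HYN] = -3/2·λ − 5/8
So [HCN]:[HYN] = (-9/4·λ − 5/16) / (-3/2·λ − 5/8). Setting this equal to 53/42:
  -9/4·λ − 5/16 = 53/42·(-3/2·λ − 5/8)  ⇒  λ = 4/3
Then r = λ/(1−λ) = (4/3)/(-1/3) = -4. Check: with r = -4, B = (19/3, 16/3) and [HCN]:[HYN] = 53/42 as required.

r = -4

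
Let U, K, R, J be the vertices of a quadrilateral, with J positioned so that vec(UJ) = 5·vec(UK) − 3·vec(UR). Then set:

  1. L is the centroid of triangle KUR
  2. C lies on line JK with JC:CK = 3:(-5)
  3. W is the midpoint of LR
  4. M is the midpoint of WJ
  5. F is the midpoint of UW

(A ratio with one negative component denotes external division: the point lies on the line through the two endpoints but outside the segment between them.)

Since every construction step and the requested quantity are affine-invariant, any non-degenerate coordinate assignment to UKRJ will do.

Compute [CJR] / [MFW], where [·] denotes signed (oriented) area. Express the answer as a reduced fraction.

[CJR]:[MFW] = 36/23

Choose coordinates U = (0, 0), K = (1, 0), R = (0, 1), J = (5, -3).
1. L is the centroid of triangle KUR ⇒ L = (1/3, 1/3)
2. C lies on line JK with JC:CK = 3:(-5) ⇒ C = (11, -15/2)
3. W is the midpoint of LR ⇒ W = (1/6, 2/3)
4. M is the midpoint of WJ ⇒ M = (31/12, -7/6)
5. F is the midpoint of UW ⇒ F = (1/12, 1/3)
2·[CJR] = -3/2, 2·[MFW] = -23/24
[CJR]:[MFW] = -3/2:-23/24 = 36/23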